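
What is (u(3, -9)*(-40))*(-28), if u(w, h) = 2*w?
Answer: 6720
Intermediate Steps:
(u(3, -9)*(-40))*(-28) = ((2*3)*(-40))*(-28) = (6*(-40))*(-28) = -240*(-28) = 6720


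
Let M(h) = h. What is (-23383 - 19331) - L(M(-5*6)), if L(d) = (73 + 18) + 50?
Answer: -42855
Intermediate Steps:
L(d) = 141 (L(d) = 91 + 50 = 141)
(-23383 - 19331) - L(M(-5*6)) = (-23383 - 19331) - 1*141 = -42714 - 141 = -42855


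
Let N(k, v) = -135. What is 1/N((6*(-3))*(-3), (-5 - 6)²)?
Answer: -1/135 ≈ -0.0074074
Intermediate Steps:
1/N((6*(-3))*(-3), (-5 - 6)²) = 1/(-135) = -1/135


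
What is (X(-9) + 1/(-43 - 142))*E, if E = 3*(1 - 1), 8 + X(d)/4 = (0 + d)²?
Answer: 0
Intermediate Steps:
X(d) = -32 + 4*d² (X(d) = -32 + 4*(0 + d)² = -32 + 4*d²)
E = 0 (E = 3*0 = 0)
(X(-9) + 1/(-43 - 142))*E = ((-32 + 4*(-9)²) + 1/(-43 - 142))*0 = ((-32 + 4*81) + 1/(-185))*0 = ((-32 + 324) - 1/185)*0 = (292 - 1/185)*0 = (54019/185)*0 = 0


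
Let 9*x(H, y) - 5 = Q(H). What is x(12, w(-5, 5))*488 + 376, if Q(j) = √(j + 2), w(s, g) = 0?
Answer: 5824/9 + 488*√14/9 ≈ 849.99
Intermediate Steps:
Q(j) = √(2 + j)
x(H, y) = 5/9 + √(2 + H)/9
x(12, w(-5, 5))*488 + 376 = (5/9 + √(2 + 12)/9)*488 + 376 = (5/9 + √14/9)*488 + 376 = (2440/9 + 488*√14/9) + 376 = 5824/9 + 488*√14/9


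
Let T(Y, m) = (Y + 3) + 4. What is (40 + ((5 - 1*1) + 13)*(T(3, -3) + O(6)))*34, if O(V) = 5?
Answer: 10030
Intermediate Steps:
T(Y, m) = 7 + Y (T(Y, m) = (3 + Y) + 4 = 7 + Y)
(40 + ((5 - 1*1) + 13)*(T(3, -3) + O(6)))*34 = (40 + ((5 - 1*1) + 13)*((7 + 3) + 5))*34 = (40 + ((5 - 1) + 13)*(10 + 5))*34 = (40 + (4 + 13)*15)*34 = (40 + 17*15)*34 = (40 + 255)*34 = 295*34 = 10030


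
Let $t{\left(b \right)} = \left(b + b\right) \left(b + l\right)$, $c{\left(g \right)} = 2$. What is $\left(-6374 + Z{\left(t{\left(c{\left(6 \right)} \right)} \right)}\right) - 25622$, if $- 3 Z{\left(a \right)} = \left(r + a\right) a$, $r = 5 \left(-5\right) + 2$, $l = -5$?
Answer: $-32136$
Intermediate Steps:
$t{\left(b \right)} = 2 b \left(-5 + b\right)$ ($t{\left(b \right)} = \left(b + b\right) \left(b - 5\right) = 2 b \left(-5 + b\right)$)
$r = -23$ ($r = -25 + 2 = -23$)
$Z{\left(a \right)} = - \frac{a \left(-23 + a\right)}{3}$ ($Z{\left(a \right)} = - \frac{\left(-23 + a\right) a}{3} = - \frac{a \left(-23 + a\right)}{3}$)
$\left(-6374 + Z{\left(t{\left(c{\left(6 \right)} \right)} \right)}\right) - 25622 = \left(-6374 + \frac{2 \cdot 2 \left(-5 + 2\right) \left(23 - 2 \cdot 2 \left(-5 + 2\right)\right)}{3}\right) - 25622 = \left(-6374 + \frac{2 \cdot 2 \left(-3\right) \left(23 - 2 \cdot 2 \left(-3\right)\right)}{3}\right) - 25622 = \left(-6374 + \frac{1}{3} \left(-12\right) \left(23 - -12\right)\right) - 25622 = \left(-6374 + \frac{1}{3} \left(-12\right) \left(23 + 12\right)\right) - 25622 = \left(-6374 + \frac{1}{3} \left(-12\right) 35\right) - 25622 = \left(-6374 - 140\right) - 25622 = -6514 - 25622 = -32136$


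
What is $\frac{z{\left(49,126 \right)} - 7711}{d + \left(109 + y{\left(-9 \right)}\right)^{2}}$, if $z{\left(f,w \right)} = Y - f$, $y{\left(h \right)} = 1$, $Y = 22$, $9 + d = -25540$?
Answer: $\frac{7738}{13449} \approx 0.57536$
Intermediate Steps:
$d = -25549$ ($d = -9 - 25540 = -25549$)
$z{\left(f,w \right)} = 22 - f$
$\frac{z{\left(49,126 \right)} - 7711}{d + \left(109 + y{\left(-9 \right)}\right)^{2}} = \frac{\left(22 - 49\right) - 7711}{-25549 + \left(109 + 1\right)^{2}} = \frac{\left(22 - 49\right) - 7711}{-25549 + 110^{2}} = \frac{-27 - 7711}{-25549 + 12100} = - \frac{7738}{-13449} = \left(-7738\right) \left(- \frac{1}{13449}\right) = \frac{7738}{13449}$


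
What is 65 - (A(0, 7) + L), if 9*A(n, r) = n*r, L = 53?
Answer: 12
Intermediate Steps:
A(n, r) = n*r/9 (A(n, r) = (n*r)/9 = n*r/9)
65 - (A(0, 7) + L) = 65 - ((1/9)*0*7 + 53) = 65 - (0 + 53) = 65 - 1*53 = 65 - 53 = 12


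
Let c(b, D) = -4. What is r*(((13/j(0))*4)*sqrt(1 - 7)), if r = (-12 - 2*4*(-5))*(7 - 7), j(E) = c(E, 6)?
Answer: 0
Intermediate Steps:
j(E) = -4
r = 0 (r = (-12 - 8*(-5))*0 = (-12 + 40)*0 = 28*0 = 0)
r*(((13/j(0))*4)*sqrt(1 - 7)) = 0*(((13/(-4))*4)*sqrt(1 - 7)) = 0*(((13*(-1/4))*4)*sqrt(-6)) = 0*((-13/4*4)*(I*sqrt(6))) = 0*(-13*I*sqrt(6)) = 0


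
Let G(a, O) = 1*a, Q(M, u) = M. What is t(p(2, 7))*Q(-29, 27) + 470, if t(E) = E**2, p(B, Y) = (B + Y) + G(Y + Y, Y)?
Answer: -14871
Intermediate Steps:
G(a, O) = a
p(B, Y) = B + 3*Y (p(B, Y) = (B + Y) + (Y + Y) = (B + Y) + 2*Y = B + 3*Y)
t(p(2, 7))*Q(-29, 27) + 470 = (2 + 3*7)**2*(-29) + 470 = (2 + 21)**2*(-29) + 470 = 23**2*(-29) + 470 = 529*(-29) + 470 = -15341 + 470 = -14871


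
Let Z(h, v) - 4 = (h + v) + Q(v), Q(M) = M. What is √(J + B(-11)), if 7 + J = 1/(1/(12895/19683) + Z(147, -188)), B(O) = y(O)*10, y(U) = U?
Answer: I*√26989515750373/480282 ≈ 10.817*I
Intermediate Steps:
B(O) = 10*O (B(O) = O*10 = 10*O)
Z(h, v) = 4 + h + 2*v (Z(h, v) = 4 + ((h + v) + v) = 4 + (h + 2*v) = 4 + h + 2*v)
J = -20184739/2881692 (J = -7 + 1/(1/(12895/19683) + (4 + 147 + 2*(-188))) = -7 + 1/(1/(12895*(1/19683)) + (4 + 147 - 376)) = -7 + 1/(1/(12895/19683) - 225) = -7 + 1/(19683/12895 - 225) = -7 + 1/(-2881692/12895) = -7 - 12895/2881692 = -20184739/2881692 ≈ -7.0045)
√(J + B(-11)) = √(-20184739/2881692 + 10*(-11)) = √(-20184739/2881692 - 110) = √(-337170859/2881692) = I*√26989515750373/480282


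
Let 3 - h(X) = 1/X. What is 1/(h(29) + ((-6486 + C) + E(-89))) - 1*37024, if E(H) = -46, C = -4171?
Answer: -11488584253/310301 ≈ -37024.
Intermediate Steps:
h(X) = 3 - 1/X
1/(h(29) + ((-6486 + C) + E(-89))) - 1*37024 = 1/((3 - 1/29) + ((-6486 - 4171) - 46)) - 1*37024 = 1/((3 - 1*1/29) + (-10657 - 46)) - 37024 = 1/((3 - 1/29) - 10703) - 37024 = 1/(86/29 - 10703) - 37024 = 1/(-310301/29) - 37024 = -29/310301 - 37024 = -11488584253/310301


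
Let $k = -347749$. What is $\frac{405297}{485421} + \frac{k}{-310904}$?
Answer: $\frac{98271041939}{50306443528} \approx 1.9534$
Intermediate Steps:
$\frac{405297}{485421} + \frac{k}{-310904} = \frac{405297}{485421} - \frac{347749}{-310904} = 405297 \cdot \frac{1}{485421} - - \frac{347749}{310904} = \frac{135099}{161807} + \frac{347749}{310904} = \frac{98271041939}{50306443528}$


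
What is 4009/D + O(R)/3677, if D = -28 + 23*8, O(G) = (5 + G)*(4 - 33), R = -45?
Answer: 14922053/573612 ≈ 26.014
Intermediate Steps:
O(G) = -145 - 29*G (O(G) = (5 + G)*(-29) = -145 - 29*G)
D = 156 (D = -28 + 184 = 156)
4009/D + O(R)/3677 = 4009/156 + (-145 - 29*(-45))/3677 = 4009*(1/156) + (-145 + 1305)*(1/3677) = 4009/156 + 1160*(1/3677) = 4009/156 + 1160/3677 = 14922053/573612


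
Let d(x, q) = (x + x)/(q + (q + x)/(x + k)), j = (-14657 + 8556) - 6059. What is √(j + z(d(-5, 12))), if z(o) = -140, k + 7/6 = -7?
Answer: 10*I*√123 ≈ 110.91*I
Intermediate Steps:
k = -49/6 (k = -7/6 - 7 = -49/6 ≈ -8.1667)
j = -12160 (j = -6101 - 6059 = -12160)
d(x, q) = 2*x/(q + (q + x)/(-49/6 + x)) (d(x, q) = (x + x)/(q + (q + x)/(x - 49/6)) = (2*x)/(q + (q + x)/(-49/6 + x)) = 2*x/(q + (q + x)/(-49/6 + x)))
√(j + z(d(-5, 12))) = √(-12160 - 140) = √(-12300) = 10*I*√123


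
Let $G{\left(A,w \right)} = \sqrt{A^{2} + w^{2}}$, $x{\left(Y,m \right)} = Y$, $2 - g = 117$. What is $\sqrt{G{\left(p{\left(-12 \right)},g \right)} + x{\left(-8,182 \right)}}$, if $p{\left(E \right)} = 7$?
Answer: $\sqrt{-8 + \sqrt{13274}} \approx 10.354$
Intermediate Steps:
$g = -115$ ($g = 2 - 117 = -115$)
$\sqrt{G{\left(p{\left(-12 \right)},g \right)} + x{\left(-8,182 \right)}} = \sqrt{\sqrt{7^{2} + \left(-115\right)^{2}} - 8} = \sqrt{\sqrt{49 + 13225} - 8} = \sqrt{\sqrt{13274} - 8} = \sqrt{-8 + \sqrt{13274}}$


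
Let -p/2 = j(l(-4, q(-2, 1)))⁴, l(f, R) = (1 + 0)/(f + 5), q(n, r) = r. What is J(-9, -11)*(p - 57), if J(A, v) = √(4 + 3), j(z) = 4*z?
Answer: -569*√7 ≈ -1505.4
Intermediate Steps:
l(f, R) = 1/(5 + f)
J(A, v) = √7
p = -512 (p = -2*256/(5 - 4)⁴ = -2*(4/1)⁴ = -2*(4*1)⁴ = -2*4⁴ = -2*256 = -512)
J(-9, -11)*(p - 57) = √7*(-512 - 57) = √7*(-569) = -569*√7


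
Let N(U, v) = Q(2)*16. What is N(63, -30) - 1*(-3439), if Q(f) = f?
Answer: 3471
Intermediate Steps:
N(U, v) = 32 (N(U, v) = 2*16 = 32)
N(63, -30) - 1*(-3439) = 32 - 1*(-3439) = 32 + 3439 = 3471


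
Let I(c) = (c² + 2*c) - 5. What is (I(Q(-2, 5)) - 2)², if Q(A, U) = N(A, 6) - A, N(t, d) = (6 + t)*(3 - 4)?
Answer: 49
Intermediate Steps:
N(t, d) = -6 - t (N(t, d) = (6 + t)*(-1) = -6 - t)
Q(A, U) = -6 - 2*A (Q(A, U) = (-6 - A) - A = -6 - 2*A)
I(c) = -5 + c² + 2*c
(I(Q(-2, 5)) - 2)² = ((-5 + (-6 - 2*(-2))² + 2*(-6 - 2*(-2))) - 2)² = ((-5 + (-6 + 4)² + 2*(-6 + 4)) - 2)² = ((-5 + (-2)² + 2*(-2)) - 2)² = ((-5 + 4 - 4) - 2)² = (-5 - 2)² = (-7)² = 49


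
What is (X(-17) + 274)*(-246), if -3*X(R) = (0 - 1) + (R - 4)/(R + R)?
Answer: -1146401/17 ≈ -67435.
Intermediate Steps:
X(R) = ⅓ - (-4 + R)/(6*R) (X(R) = -((0 - 1) + (R - 4)/(R + R))/3 = -(-1 + (-4 + R)/((2*R)))/3 = -(-1 + (-4 + R)*(1/(2*R)))/3 = -(-1 + (-4 + R)/(2*R))/3 = ⅓ - (-4 + R)/(6*R))
(X(-17) + 274)*(-246) = ((⅙)*(4 - 17)/(-17) + 274)*(-246) = ((⅙)*(-1/17)*(-13) + 274)*(-246) = (13/102 + 274)*(-246) = (27961/102)*(-246) = -1146401/17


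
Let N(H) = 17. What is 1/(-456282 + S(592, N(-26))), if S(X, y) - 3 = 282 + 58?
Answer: -1/455939 ≈ -2.1933e-6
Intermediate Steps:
S(X, y) = 343 (S(X, y) = 3 + (282 + 58) = 3 + 340 = 343)
1/(-456282 + S(592, N(-26))) = 1/(-456282 + 343) = 1/(-455939) = -1/455939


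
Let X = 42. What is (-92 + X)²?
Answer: 2500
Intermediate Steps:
(-92 + X)² = (-92 + 42)² = (-50)² = 2500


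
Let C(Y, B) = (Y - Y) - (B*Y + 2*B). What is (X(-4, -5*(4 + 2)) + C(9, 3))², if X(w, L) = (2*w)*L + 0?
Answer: 42849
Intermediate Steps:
X(w, L) = 2*L*w (X(w, L) = 2*L*w + 0 = 2*L*w)
C(Y, B) = -2*B - B*Y (C(Y, B) = 0 - (2*B + B*Y) = 0 + (-2*B - B*Y) = -2*B - B*Y)
(X(-4, -5*(4 + 2)) + C(9, 3))² = (2*(-5*(4 + 2))*(-4) - 1*3*(2 + 9))² = (2*(-5*6)*(-4) - 1*3*11)² = (2*(-30)*(-4) - 33)² = (240 - 33)² = 207² = 42849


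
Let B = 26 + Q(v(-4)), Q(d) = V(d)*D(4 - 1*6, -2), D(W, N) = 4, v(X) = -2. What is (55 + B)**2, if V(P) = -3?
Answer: 4761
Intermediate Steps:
Q(d) = -12 (Q(d) = -3*4 = -12)
B = 14 (B = 26 - 12 = 14)
(55 + B)**2 = (55 + 14)**2 = 69**2 = 4761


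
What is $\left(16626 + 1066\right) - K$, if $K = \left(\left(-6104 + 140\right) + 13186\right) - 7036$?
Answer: $17506$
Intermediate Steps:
$K = 186$ ($K = \left(-5964 + 13186\right) - 7036 = 7222 - 7036 = 186$)
$\left(16626 + 1066\right) - K = \left(16626 + 1066\right) - 186 = 17692 - 186 = 17506$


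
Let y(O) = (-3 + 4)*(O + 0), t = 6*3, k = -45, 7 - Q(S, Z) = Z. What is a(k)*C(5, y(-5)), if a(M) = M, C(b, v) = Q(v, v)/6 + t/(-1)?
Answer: 720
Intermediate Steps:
Q(S, Z) = 7 - Z
t = 18
y(O) = O (y(O) = 1*O = O)
C(b, v) = -101/6 - v/6 (C(b, v) = (7 - v)/6 + 18/(-1) = (7 - v)*(⅙) + 18*(-1) = (7/6 - v/6) - 18 = -101/6 - v/6)
a(k)*C(5, y(-5)) = -45*(-101/6 - ⅙*(-5)) = -45*(-101/6 + ⅚) = -45*(-16) = 720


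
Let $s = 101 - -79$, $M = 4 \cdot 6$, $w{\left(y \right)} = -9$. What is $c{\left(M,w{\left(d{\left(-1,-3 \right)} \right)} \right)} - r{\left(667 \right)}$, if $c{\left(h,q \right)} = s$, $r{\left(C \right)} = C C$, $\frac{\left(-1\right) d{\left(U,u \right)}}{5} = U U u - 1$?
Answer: $-444709$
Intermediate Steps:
$d{\left(U,u \right)} = 5 - 5 u U^{2}$ ($d{\left(U,u \right)} = - 5 \left(U U u - 1\right) = - 5 \left(U^{2} u - 1\right) = - 5 \left(u U^{2} - 1\right) = - 5 \left(-1 + u U^{2}\right) = 5 - 5 u U^{2}$)
$M = 24$
$r{\left(C \right)} = C^{2}$
$s = 180$ ($s = 101 + 79 = 180$)
$c{\left(h,q \right)} = 180$
$c{\left(M,w{\left(d{\left(-1,-3 \right)} \right)} \right)} - r{\left(667 \right)} = 180 - 667^{2} = 180 - 444889 = -444709$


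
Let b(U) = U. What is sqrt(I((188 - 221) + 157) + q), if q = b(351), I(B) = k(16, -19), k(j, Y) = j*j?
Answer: sqrt(607) ≈ 24.637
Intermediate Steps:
k(j, Y) = j**2
I(B) = 256 (I(B) = 16**2 = 256)
q = 351
sqrt(I((188 - 221) + 157) + q) = sqrt(256 + 351) = sqrt(607)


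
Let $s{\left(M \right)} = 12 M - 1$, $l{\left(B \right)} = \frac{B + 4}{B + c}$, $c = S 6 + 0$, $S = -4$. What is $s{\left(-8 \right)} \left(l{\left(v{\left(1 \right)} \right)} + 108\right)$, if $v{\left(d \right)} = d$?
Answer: $- \frac{240463}{23} \approx -10455.0$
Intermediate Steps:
$c = -24$ ($c = \left(-4\right) 6 + 0 = -24 + 0 = -24$)
$l{\left(B \right)} = \frac{4 + B}{-24 + B}$ ($l{\left(B \right)} = \frac{B + 4}{B - 24} = \frac{4 + B}{-24 + B}$)
$s{\left(M \right)} = -1 + 12 M$
$s{\left(-8 \right)} \left(l{\left(v{\left(1 \right)} \right)} + 108\right) = \left(-1 + 12 \left(-8\right)\right) \left(\frac{4 + 1}{-24 + 1} + 108\right) = \left(-1 - 96\right) \left(\frac{1}{-23} \cdot 5 + 108\right) = - 97 \left(\left(- \frac{1}{23}\right) 5 + 108\right) = - 97 \left(- \frac{5}{23} + 108\right) = \left(-97\right) \frac{2479}{23} = - \frac{240463}{23}$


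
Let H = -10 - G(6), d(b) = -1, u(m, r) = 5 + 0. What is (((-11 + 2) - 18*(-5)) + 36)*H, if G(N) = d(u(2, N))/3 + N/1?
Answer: -1833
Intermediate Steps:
u(m, r) = 5
G(N) = -⅓ + N (G(N) = -1/3 + N/1 = -1*⅓ + N*1 = -⅓ + N)
H = -47/3 (H = -10 - (-⅓ + 6) = -10 - 1*17/3 = -10 - 17/3 = -47/3 ≈ -15.667)
(((-11 + 2) - 18*(-5)) + 36)*H = (((-11 + 2) - 18*(-5)) + 36)*(-47/3) = ((-9 + 90) + 36)*(-47/3) = (81 + 36)*(-47/3) = 117*(-47/3) = -1833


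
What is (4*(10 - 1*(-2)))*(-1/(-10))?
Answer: 24/5 ≈ 4.8000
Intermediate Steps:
(4*(10 - 1*(-2)))*(-1/(-10)) = (4*(10 + 2))*(-1*(-⅒)) = (4*12)*(⅒) = 48*(⅒) = 24/5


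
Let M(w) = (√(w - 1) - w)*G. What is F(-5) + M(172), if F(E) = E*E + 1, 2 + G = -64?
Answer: 11378 - 198*√19 ≈ 10515.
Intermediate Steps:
G = -66 (G = -2 - 64 = -66)
F(E) = 1 + E² (F(E) = E² + 1 = 1 + E²)
M(w) = -66*√(-1 + w) + 66*w (M(w) = (√(w - 1) - w)*(-66) = (√(-1 + w) - w)*(-66) = -66*√(-1 + w) + 66*w)
F(-5) + M(172) = (1 + (-5)²) + (-66*√(-1 + 172) + 66*172) = (1 + 25) + (-198*√19 + 11352) = 26 + (-198*√19 + 11352) = 26 + (11352 - 198*√19) = 11378 - 198*√19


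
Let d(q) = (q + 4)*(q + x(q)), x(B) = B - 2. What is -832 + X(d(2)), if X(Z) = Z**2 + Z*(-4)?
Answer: -736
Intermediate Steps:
x(B) = -2 + B
d(q) = (-2 + 2*q)*(4 + q) (d(q) = (q + 4)*(q + (-2 + q)) = (4 + q)*(-2 + 2*q) = (-2 + 2*q)*(4 + q))
X(Z) = Z**2 - 4*Z
-832 + X(d(2)) = -832 + (-8 + 2*2**2 + 6*2)*(-4 + (-8 + 2*2**2 + 6*2)) = -832 + (-8 + 2*4 + 12)*(-4 + (-8 + 2*4 + 12)) = -832 + (-8 + 8 + 12)*(-4 + (-8 + 8 + 12)) = -832 + 12*(-4 + 12) = -832 + 12*8 = -832 + 96 = -736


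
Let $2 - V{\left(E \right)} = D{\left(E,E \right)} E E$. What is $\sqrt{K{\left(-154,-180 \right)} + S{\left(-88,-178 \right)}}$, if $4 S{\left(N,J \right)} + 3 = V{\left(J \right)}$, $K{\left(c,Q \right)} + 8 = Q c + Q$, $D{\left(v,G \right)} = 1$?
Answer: $\frac{\sqrt{78443}}{2} \approx 140.04$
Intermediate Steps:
$K{\left(c,Q \right)} = -8 + Q + Q c$ ($K{\left(c,Q \right)} = -8 + \left(Q c + Q\right) = -8 + \left(Q + Q c\right) = -8 + Q + Q c$)
$V{\left(E \right)} = 2 - E^{2}$ ($V{\left(E \right)} = 2 - 1 E E = 2 - E E = 2 - E^{2}$)
$S{\left(N,J \right)} = - \frac{1}{4} - \frac{J^{2}}{4}$ ($S{\left(N,J \right)} = - \frac{3}{4} + \frac{2 - J^{2}}{4} = - \frac{3}{4} - \left(- \frac{1}{2} + \frac{J^{2}}{4}\right) = - \frac{1}{4} - \frac{J^{2}}{4}$)
$\sqrt{K{\left(-154,-180 \right)} + S{\left(-88,-178 \right)}} = \sqrt{\left(-8 - 180 - -27720\right) - \left(\frac{1}{4} + \frac{\left(-178\right)^{2}}{4}\right)} = \sqrt{\left(-8 - 180 + 27720\right) - \frac{31685}{4}} = \sqrt{27532 - \frac{31685}{4}} = \sqrt{\frac{78443}{4}} = \frac{\sqrt{78443}}{2}$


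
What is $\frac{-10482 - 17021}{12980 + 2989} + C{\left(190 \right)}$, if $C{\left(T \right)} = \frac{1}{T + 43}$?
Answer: $- \frac{6392230}{3720777} \approx -1.718$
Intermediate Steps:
$C{\left(T \right)} = \frac{1}{43 + T}$
$\frac{-10482 - 17021}{12980 + 2989} + C{\left(190 \right)} = \frac{-10482 - 17021}{12980 + 2989} + \frac{1}{43 + 190} = - \frac{27503}{15969} + \frac{1}{233} = - \frac{6392230}{3720777}$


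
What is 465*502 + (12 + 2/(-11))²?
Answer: 28261930/121 ≈ 2.3357e+5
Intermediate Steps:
465*502 + (12 + 2/(-11))² = 233430 + (12 + 2*(-1/11))² = 233430 + (12 - 2/11)² = 233430 + (130/11)² = 233430 + 16900/121 = 28261930/121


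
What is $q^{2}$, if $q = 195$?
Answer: $38025$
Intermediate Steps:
$q^{2} = 195^{2} = 38025$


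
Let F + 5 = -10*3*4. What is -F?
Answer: 125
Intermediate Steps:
F = -125 (F = -5 - 10*3*4 = -5 - 30*4 = -5 - 120 = -125)
-F = -1*(-125) = 125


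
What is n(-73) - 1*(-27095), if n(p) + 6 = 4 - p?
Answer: 27166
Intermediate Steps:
n(p) = -2 - p (n(p) = -6 + (4 - p) = -2 - p)
n(-73) - 1*(-27095) = (-2 - 1*(-73)) - 1*(-27095) = (-2 + 73) + 27095 = 71 + 27095 = 27166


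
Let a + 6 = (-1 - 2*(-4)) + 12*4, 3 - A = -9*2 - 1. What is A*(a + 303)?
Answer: 7744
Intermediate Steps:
A = 22 (A = 3 - (-9*2 - 1) = 3 - (-18 - 1) = 3 - 1*(-19) = 3 + 19 = 22)
a = 49 (a = -6 + ((-1 - 2*(-4)) + 12*4) = -6 + ((-1 + 8) + 48) = -6 + (7 + 48) = -6 + 55 = 49)
A*(a + 303) = 22*(49 + 303) = 22*352 = 7744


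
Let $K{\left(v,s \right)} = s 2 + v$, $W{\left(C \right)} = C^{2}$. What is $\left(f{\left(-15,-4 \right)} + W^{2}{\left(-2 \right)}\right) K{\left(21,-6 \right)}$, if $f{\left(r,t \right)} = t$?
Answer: $108$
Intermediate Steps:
$K{\left(v,s \right)} = v + 2 s$ ($K{\left(v,s \right)} = 2 s + v = v + 2 s$)
$\left(f{\left(-15,-4 \right)} + W^{2}{\left(-2 \right)}\right) K{\left(21,-6 \right)} = \left(-4 + \left(\left(-2\right)^{2}\right)^{2}\right) \left(21 + 2 \left(-6\right)\right) = \left(-4 + 4^{2}\right) \left(21 - 12\right) = \left(-4 + 16\right) 9 = 12 \cdot 9 = 108$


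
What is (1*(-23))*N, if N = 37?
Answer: -851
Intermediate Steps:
(1*(-23))*N = (1*(-23))*37 = -23*37 = -851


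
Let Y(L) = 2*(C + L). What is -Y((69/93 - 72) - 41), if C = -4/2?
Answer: 7084/31 ≈ 228.52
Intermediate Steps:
C = -2 (C = -4*½ = -2)
Y(L) = -4 + 2*L (Y(L) = 2*(-2 + L) = -4 + 2*L)
-Y((69/93 - 72) - 41) = -(-4 + 2*((69/93 - 72) - 41)) = -(-4 + 2*((69*(1/93) - 72) - 41)) = -(-4 + 2*((23/31 - 72) - 41)) = -(-4 + 2*(-2209/31 - 41)) = -(-4 + 2*(-3480/31)) = -(-4 - 6960/31) = -1*(-7084/31) = 7084/31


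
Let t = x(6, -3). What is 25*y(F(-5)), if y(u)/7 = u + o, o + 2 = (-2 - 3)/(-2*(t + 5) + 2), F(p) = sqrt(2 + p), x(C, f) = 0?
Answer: -1925/8 + 175*I*sqrt(3) ≈ -240.63 + 303.11*I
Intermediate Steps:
t = 0
o = -11/8 (o = -2 + (-2 - 3)/(-2*(0 + 5) + 2) = -2 - 5/(-2*5 + 2) = -2 - 5/(-10 + 2) = -2 - 5/(-8) = -2 - 5*(-1/8) = -2 + 5/8 = -11/8 ≈ -1.3750)
y(u) = -77/8 + 7*u (y(u) = 7*(u - 11/8) = 7*(-11/8 + u) = -77/8 + 7*u)
25*y(F(-5)) = 25*(-77/8 + 7*sqrt(2 - 5)) = 25*(-77/8 + 7*sqrt(-3)) = 25*(-77/8 + 7*(I*sqrt(3))) = 25*(-77/8 + 7*I*sqrt(3)) = -1925/8 + 175*I*sqrt(3)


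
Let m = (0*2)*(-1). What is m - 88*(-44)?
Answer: 3872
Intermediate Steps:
m = 0 (m = 0*(-1) = 0)
m - 88*(-44) = 0 - 88*(-44) = 0 + 3872 = 3872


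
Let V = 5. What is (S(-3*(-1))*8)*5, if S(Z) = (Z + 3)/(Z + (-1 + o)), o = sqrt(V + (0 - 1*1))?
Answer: 60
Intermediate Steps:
o = 2 (o = sqrt(5 + (0 - 1*1)) = sqrt(5 + (0 - 1)) = sqrt(5 - 1) = sqrt(4) = 2)
S(Z) = (3 + Z)/(1 + Z) (S(Z) = (Z + 3)/(Z + (-1 + 2)) = (3 + Z)/(Z + 1) = (3 + Z)/(1 + Z))
(S(-3*(-1))*8)*5 = (((3 - 3*(-1))/(1 - 3*(-1)))*8)*5 = (((3 + 3)/(1 + 3))*8)*5 = ((6/4)*8)*5 = (((1/4)*6)*8)*5 = ((3/2)*8)*5 = 12*5 = 60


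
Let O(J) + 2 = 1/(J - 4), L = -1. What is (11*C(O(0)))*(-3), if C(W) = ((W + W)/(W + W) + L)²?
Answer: 0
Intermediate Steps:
O(J) = -2 + 1/(-4 + J) (O(J) = -2 + 1/(J - 4) = -2 + 1/(-4 + J))
C(W) = 0 (C(W) = ((W + W)/(W + W) - 1)² = ((2*W)/((2*W)) - 1)² = ((2*W)*(1/(2*W)) - 1)² = (1 - 1)² = 0² = 0)
(11*C(O(0)))*(-3) = (11*0)*(-3) = 0*(-3) = 0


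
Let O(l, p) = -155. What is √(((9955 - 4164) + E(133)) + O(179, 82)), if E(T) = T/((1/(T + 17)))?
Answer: √25586 ≈ 159.96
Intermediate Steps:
E(T) = T*(17 + T) (E(T) = T/((1/(17 + T))) = T/(1/(17 + T)) = T*(17 + T))
√(((9955 - 4164) + E(133)) + O(179, 82)) = √(((9955 - 4164) + 133*(17 + 133)) - 155) = √((5791 + 133*150) - 155) = √((5791 + 19950) - 155) = √(25741 - 155) = √25586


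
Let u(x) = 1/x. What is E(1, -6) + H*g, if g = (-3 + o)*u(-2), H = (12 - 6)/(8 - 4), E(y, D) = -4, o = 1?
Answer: -5/2 ≈ -2.5000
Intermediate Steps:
H = 3/2 (H = 6/4 = 6*(1/4) = 3/2 ≈ 1.5000)
g = 1 (g = (-3 + 1)/(-2) = -2*(-1/2) = 1)
E(1, -6) + H*g = -4 + (3/2)*1 = -4 + 3/2 = -5/2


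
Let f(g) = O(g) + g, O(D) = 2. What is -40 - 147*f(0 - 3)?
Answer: 107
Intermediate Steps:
f(g) = 2 + g
-40 - 147*f(0 - 3) = -40 - 147*(2 + (0 - 3)) = -40 - 147*(2 - 3) = -40 - 147*(-1) = -40 + 147 = 107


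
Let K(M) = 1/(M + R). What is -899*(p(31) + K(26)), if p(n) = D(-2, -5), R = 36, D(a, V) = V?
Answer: 8961/2 ≈ 4480.5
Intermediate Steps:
p(n) = -5
K(M) = 1/(36 + M) (K(M) = 1/(M + 36) = 1/(36 + M))
-899*(p(31) + K(26)) = -899*(-5 + 1/(36 + 26)) = -899*(-5 + 1/62) = -899*(-309/62) = 8961/2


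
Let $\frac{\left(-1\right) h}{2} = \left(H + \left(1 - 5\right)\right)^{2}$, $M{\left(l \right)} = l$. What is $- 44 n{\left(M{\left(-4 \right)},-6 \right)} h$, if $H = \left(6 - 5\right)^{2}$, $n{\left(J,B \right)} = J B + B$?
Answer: $14256$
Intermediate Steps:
$n{\left(J,B \right)} = B + B J$ ($n{\left(J,B \right)} = B J + B = B + B J$)
$H = 1$ ($H = 1^{2} = 1$)
$h = -18$ ($h = - 2 \left(1 + \left(1 - 5\right)\right)^{2} = - 2 \left(1 - 4\right)^{2} = - 2 \left(-3\right)^{2} = \left(-2\right) 9 = -18$)
$- 44 n{\left(M{\left(-4 \right)},-6 \right)} h = - 44 \left(- 6 \left(1 - 4\right)\right) \left(-18\right) = - 44 \left(\left(-6\right) \left(-3\right)\right) \left(-18\right) = \left(-44\right) 18 \left(-18\right) = \left(-792\right) \left(-18\right) = 14256$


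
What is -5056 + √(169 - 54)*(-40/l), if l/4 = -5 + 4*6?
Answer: -5056 - 10*√115/19 ≈ -5061.6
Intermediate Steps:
l = 76 (l = 4*(-5 + 4*6) = 4*(-5 + 24) = 4*19 = 76)
-5056 + √(169 - 54)*(-40/l) = -5056 + √(169 - 54)*(-40/76) = -5056 + √115*(-40*1/76) = -5056 + √115*(-10/19) = -5056 - 10*√115/19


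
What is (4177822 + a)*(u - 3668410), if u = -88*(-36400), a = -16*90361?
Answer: -1270975119660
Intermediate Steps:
a = -1445776
u = 3203200
(4177822 + a)*(u - 3668410) = (4177822 - 1445776)*(3203200 - 3668410) = 2732046*(-465210) = -1270975119660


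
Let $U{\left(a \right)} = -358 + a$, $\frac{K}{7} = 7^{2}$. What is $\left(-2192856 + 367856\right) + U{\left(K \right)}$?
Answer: $-1825015$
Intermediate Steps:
$K = 343$ ($K = 7 \cdot 7^{2} = 7 \cdot 49 = 343$)
$\left(-2192856 + 367856\right) + U{\left(K \right)} = \left(-2192856 + 367856\right) + \left(-358 + 343\right) = -1825000 - 15 = -1825015$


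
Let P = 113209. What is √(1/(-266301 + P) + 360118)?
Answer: √2110035837955415/76546 ≈ 600.10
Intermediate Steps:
√(1/(-266301 + P) + 360118) = √(1/(-266301 + 113209) + 360118) = √(1/(-153092) + 360118) = √(-1/153092 + 360118) = √(55131184855/153092) = √2110035837955415/76546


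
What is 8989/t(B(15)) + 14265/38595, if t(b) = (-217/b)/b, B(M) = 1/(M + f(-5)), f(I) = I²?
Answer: 9905113/28817600 ≈ 0.34372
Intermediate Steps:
B(M) = 1/(25 + M) (B(M) = 1/(M + (-5)²) = 1/(M + 25) = 1/(25 + M))
t(b) = -217/b²
8989/t(B(15)) + 14265/38595 = 8989/((-217*(25 + 15)²)) + 14265/38595 = 8989/((-217/(1/40)²)) + 14265*(1/38595) = 8989/((-217/40⁻²)) + 951/2573 = 8989/((-217*1600)) + 951/2573 = 8989/(-347200) + 951/2573 = 8989*(-1/347200) + 951/2573 = -8989/347200 + 951/2573 = 9905113/28817600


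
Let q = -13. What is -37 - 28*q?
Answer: 327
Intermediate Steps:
-37 - 28*q = -37 - 28*(-13) = -37 + 364 = 327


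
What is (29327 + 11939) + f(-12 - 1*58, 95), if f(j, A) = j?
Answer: 41196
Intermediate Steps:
(29327 + 11939) + f(-12 - 1*58, 95) = (29327 + 11939) + (-12 - 1*58) = 41266 + (-12 - 58) = 41266 - 70 = 41196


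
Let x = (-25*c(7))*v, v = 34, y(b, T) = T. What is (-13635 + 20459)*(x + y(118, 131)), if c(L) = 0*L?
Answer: 893944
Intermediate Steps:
c(L) = 0
x = 0 (x = -25*0*34 = 0*34 = 0)
(-13635 + 20459)*(x + y(118, 131)) = (-13635 + 20459)*(0 + 131) = 6824*131 = 893944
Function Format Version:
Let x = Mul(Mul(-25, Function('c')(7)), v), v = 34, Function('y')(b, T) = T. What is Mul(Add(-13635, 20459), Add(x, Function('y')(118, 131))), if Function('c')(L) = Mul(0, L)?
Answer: 893944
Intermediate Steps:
Function('c')(L) = 0
x = 0 (x = Mul(Mul(-25, 0), 34) = Mul(0, 34) = 0)
Mul(Add(-13635, 20459), Add(x, Function('y')(118, 131))) = Mul(Add(-13635, 20459), Add(0, 131)) = Mul(6824, 131) = 893944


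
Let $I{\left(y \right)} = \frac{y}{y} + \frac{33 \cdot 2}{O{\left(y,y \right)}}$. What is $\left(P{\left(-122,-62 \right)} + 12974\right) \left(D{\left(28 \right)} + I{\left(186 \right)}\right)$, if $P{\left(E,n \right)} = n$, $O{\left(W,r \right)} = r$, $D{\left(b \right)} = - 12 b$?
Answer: $- \frac{133949088}{31} \approx -4.3209 \cdot 10^{6}$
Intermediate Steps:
$I{\left(y \right)} = 1 + \frac{66}{y}$ ($I{\left(y \right)} = \frac{y}{y} + \frac{33 \cdot 2}{y} = 1 + \frac{66}{y}$)
$\left(P{\left(-122,-62 \right)} + 12974\right) \left(D{\left(28 \right)} + I{\left(186 \right)}\right) = \left(-62 + 12974\right) \left(\left(-12\right) 28 + \frac{66 + 186}{186}\right) = 12912 \left(-336 + \frac{1}{186} \cdot 252\right) = 12912 \left(-336 + \frac{42}{31}\right) = 12912 \left(- \frac{10374}{31}\right) = - \frac{133949088}{31}$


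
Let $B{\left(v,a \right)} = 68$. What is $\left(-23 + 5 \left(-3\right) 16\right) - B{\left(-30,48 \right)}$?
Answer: $-331$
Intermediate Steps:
$\left(-23 + 5 \left(-3\right) 16\right) - B{\left(-30,48 \right)} = \left(-23 + 5 \left(-3\right) 16\right) - 68 = \left(-23 - 240\right) - 68 = -263 - 68 = -331$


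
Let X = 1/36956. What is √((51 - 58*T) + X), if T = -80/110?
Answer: 3*√427744163891/203258 ≈ 9.6531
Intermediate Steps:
X = 1/36956 ≈ 2.7059e-5
T = -8/11 (T = -80*1/110 = -8/11 ≈ -0.72727)
√((51 - 58*T) + X) = √((51 - 58*(-8/11)) + 1/36956) = √((51 + 464/11) + 1/36956) = √(1025/11 + 1/36956) = √(37879911/406516) = 3*√427744163891/203258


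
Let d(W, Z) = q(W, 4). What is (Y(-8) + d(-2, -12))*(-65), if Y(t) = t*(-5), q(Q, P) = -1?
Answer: -2535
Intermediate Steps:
d(W, Z) = -1
Y(t) = -5*t
(Y(-8) + d(-2, -12))*(-65) = (-5*(-8) - 1)*(-65) = (40 - 1)*(-65) = 39*(-65) = -2535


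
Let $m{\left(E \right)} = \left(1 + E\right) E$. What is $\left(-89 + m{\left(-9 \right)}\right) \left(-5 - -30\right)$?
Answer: $-425$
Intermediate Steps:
$m{\left(E \right)} = E \left(1 + E\right)$
$\left(-89 + m{\left(-9 \right)}\right) \left(-5 - -30\right) = \left(-89 - 9 \left(1 - 9\right)\right) \left(-5 - -30\right) = \left(-89 - -72\right) \left(-5 + 30\right) = \left(-89 + 72\right) 25 = \left(-17\right) 25 = -425$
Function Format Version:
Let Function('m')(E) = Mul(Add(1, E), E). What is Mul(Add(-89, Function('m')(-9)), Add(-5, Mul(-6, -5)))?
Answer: -425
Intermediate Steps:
Function('m')(E) = Mul(E, Add(1, E))
Mul(Add(-89, Function('m')(-9)), Add(-5, Mul(-6, -5))) = Mul(Add(-89, Mul(-9, Add(1, -9))), Add(-5, Mul(-6, -5))) = Mul(Add(-89, Mul(-9, -8)), Add(-5, 30)) = Mul(Add(-89, 72), 25) = Mul(-17, 25) = -425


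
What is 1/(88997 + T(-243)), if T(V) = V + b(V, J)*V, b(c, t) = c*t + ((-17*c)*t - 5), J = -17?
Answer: 1/16151297 ≈ 6.1915e-8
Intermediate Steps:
b(c, t) = -5 - 16*c*t (b(c, t) = c*t + (-17*c*t - 5) = c*t + (-5 - 17*c*t) = -5 - 16*c*t)
T(V) = V + V*(-5 + 272*V) (T(V) = V + (-5 - 16*V*(-17))*V = V + (-5 + 272*V)*V = V + V*(-5 + 272*V))
1/(88997 + T(-243)) = 1/(88997 + 4*(-243)*(-1 + 68*(-243))) = 1/(88997 + 4*(-243)*(-1 - 16524)) = 1/(88997 + 4*(-243)*(-16525)) = 1/(88997 + 16062300) = 1/16151297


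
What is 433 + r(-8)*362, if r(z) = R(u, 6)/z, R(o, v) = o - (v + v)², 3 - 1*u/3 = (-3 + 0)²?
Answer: 15527/2 ≈ 7763.5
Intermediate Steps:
u = -18 (u = 9 - 3*(-3 + 0)² = 9 - 3*(-3)² = 9 - 3*9 = 9 - 27 = -18)
R(o, v) = o - 4*v² (R(o, v) = o - (2*v)² = o - 4*v²)
r(z) = -162/z (r(z) = (-18 - 4*6²)/z = (-18 - 4*36)/z = (-18 - 144)/z = -162/z)
433 + r(-8)*362 = 433 - 162/(-8)*362 = 433 - 162*(-⅛)*362 = 433 + (81/4)*362 = 433 + 14661/2 = 15527/2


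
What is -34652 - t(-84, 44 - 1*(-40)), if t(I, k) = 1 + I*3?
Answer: -34401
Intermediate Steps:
t(I, k) = 1 + 3*I
-34652 - t(-84, 44 - 1*(-40)) = -34652 - (1 + 3*(-84)) = -34652 - (1 - 252) = -34652 - 1*(-251) = -34652 + 251 = -34401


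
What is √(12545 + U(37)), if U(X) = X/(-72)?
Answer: √1806406/12 ≈ 112.00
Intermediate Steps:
U(X) = -X/72 (U(X) = X*(-1/72) = -X/72)
√(12545 + U(37)) = √(12545 - 1/72*37) = √(12545 - 37/72) = √(903203/72) = √1806406/12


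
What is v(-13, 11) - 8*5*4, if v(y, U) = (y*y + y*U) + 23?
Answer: -111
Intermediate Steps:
v(y, U) = 23 + y**2 + U*y (v(y, U) = (y**2 + U*y) + 23 = 23 + y**2 + U*y)
v(-13, 11) - 8*5*4 = (23 + (-13)**2 + 11*(-13)) - 8*5*4 = (23 + 169 - 143) - 40*4 = 49 - 1*160 = 49 - 160 = -111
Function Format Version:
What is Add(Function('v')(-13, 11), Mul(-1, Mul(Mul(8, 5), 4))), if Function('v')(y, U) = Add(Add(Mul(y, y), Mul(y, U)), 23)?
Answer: -111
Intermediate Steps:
Function('v')(y, U) = Add(23, Pow(y, 2), Mul(U, y)) (Function('v')(y, U) = Add(Add(Pow(y, 2), Mul(U, y)), 23) = Add(23, Pow(y, 2), Mul(U, y)))
Add(Function('v')(-13, 11), Mul(-1, Mul(Mul(8, 5), 4))) = Add(Add(23, Pow(-13, 2), Mul(11, -13)), Mul(-1, Mul(Mul(8, 5), 4))) = Add(Add(23, 169, -143), Mul(-1, Mul(40, 4))) = Add(49, Mul(-1, 160)) = Add(49, -160) = -111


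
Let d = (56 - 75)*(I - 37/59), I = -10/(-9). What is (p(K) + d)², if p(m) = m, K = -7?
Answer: 73960000/281961 ≈ 262.31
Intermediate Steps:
I = 10/9 (I = -10*(-⅑) = 10/9 ≈ 1.1111)
d = -4883/531 (d = (56 - 75)*(10/9 - 37/59) = -19*(10/9 - 37*1/59) = -19*(10/9 - 37/59) = -19*257/531 = -4883/531 ≈ -9.1959)
(p(K) + d)² = (-7 - 4883/531)² = (-8600/531)² = 73960000/281961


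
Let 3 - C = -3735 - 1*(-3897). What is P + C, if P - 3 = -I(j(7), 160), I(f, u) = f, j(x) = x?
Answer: -163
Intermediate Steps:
C = -159 (C = 3 - (-3735 - 1*(-3897)) = 3 - (-3735 + 3897) = 3 - 1*162 = 3 - 162 = -159)
P = -4 (P = 3 - 1*7 = 3 - 7 = -4)
P + C = -4 - 159 = -163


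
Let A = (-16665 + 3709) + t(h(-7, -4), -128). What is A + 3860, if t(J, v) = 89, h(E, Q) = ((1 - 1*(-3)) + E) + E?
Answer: -9007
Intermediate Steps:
h(E, Q) = 4 + 2*E (h(E, Q) = ((1 + 3) + E) + E = (4 + E) + E = 4 + 2*E)
A = -12867 (A = (-16665 + 3709) + 89 = -12956 + 89 = -12867)
A + 3860 = -12867 + 3860 = -9007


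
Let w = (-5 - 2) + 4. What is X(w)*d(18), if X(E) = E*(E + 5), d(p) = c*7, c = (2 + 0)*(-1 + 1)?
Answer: 0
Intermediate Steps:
c = 0 (c = 2*0 = 0)
d(p) = 0 (d(p) = 0*7 = 0)
w = -3 (w = -7 + 4 = -3)
X(E) = E*(5 + E)
X(w)*d(18) = -3*(5 - 3)*0 = -3*2*0 = -6*0 = 0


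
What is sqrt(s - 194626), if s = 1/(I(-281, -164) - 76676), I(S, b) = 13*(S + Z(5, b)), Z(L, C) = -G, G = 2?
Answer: I*sqrt(1256685684622005)/80355 ≈ 441.16*I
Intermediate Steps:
Z(L, C) = -2 (Z(L, C) = -1*2 = -2)
I(S, b) = -26 + 13*S (I(S, b) = 13*(S - 2) = 13*(-2 + S) = -26 + 13*S)
s = -1/80355 (s = 1/((-26 + 13*(-281)) - 76676) = 1/((-26 - 3653) - 76676) = 1/(-3679 - 76676) = 1/(-80355) = -1/80355 ≈ -1.2445e-5)
sqrt(s - 194626) = sqrt(-1/80355 - 194626) = sqrt(-15639172231/80355) = I*sqrt(1256685684622005)/80355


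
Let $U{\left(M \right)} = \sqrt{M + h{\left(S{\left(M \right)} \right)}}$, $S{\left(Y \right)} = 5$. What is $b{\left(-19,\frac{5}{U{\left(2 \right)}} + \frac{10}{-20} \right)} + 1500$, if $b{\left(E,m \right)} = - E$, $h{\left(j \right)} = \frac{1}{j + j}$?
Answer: $1519$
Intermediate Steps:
$h{\left(j \right)} = \frac{1}{2 j}$
$U{\left(M \right)} = \sqrt{\frac{1}{10} + M}$ ($U{\left(M \right)} = \sqrt{M + \frac{1}{2 \cdot 5}} = \sqrt{M + \frac{1}{2} \cdot \frac{1}{5}} = \sqrt{M + \frac{1}{10}} = \sqrt{\frac{1}{10} + M}$)
$b{\left(-19,\frac{5}{U{\left(2 \right)}} + \frac{10}{-20} \right)} + 1500 = \left(-1\right) \left(-19\right) + 1500 = 19 + 1500 = 1519$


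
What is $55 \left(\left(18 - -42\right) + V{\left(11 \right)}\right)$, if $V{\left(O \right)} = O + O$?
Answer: $4510$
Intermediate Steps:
$V{\left(O \right)} = 2 O$
$55 \left(\left(18 - -42\right) + V{\left(11 \right)}\right) = 55 \left(\left(18 - -42\right) + 2 \cdot 11\right) = 55 \left(\left(18 + 42\right) + 22\right) = 55 \left(60 + 22\right) = 55 \cdot 82 = 4510$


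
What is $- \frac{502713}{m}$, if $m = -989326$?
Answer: $\frac{502713}{989326} \approx 0.50814$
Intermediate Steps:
$- \frac{502713}{m} = - \frac{502713}{-989326} = \left(-502713\right) \left(- \frac{1}{989326}\right) = \frac{502713}{989326}$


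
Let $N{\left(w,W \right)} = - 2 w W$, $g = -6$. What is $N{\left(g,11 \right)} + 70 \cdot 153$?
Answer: $10842$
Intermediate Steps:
$N{\left(w,W \right)} = - 2 W w$
$N{\left(g,11 \right)} + 70 \cdot 153 = \left(-2\right) 11 \left(-6\right) + 70 \cdot 153 = 132 + 10710 = 10842$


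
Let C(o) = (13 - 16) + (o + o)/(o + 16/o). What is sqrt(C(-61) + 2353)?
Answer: 4*sqrt(2052872369)/3737 ≈ 48.497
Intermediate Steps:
C(o) = -3 + 2*o/(o + 16/o) (C(o) = -3 + (2*o)/(o + 16/o) = -3 + 2*o/(o + 16/o))
sqrt(C(-61) + 2353) = sqrt((-48 - 1*(-61)**2)/(16 + (-61)**2) + 2353) = sqrt((-48 - 1*3721)/(16 + 3721) + 2353) = sqrt((-48 - 3721)/3737 + 2353) = sqrt((1/3737)*(-3769) + 2353) = sqrt(-3769/3737 + 2353) = sqrt(8789392/3737) = 4*sqrt(2052872369)/3737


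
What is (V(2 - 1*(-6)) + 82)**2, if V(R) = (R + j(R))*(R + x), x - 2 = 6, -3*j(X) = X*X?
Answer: 155236/9 ≈ 17248.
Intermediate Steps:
j(X) = -X**2/3 (j(X) = -X*X/3 = -X**2/3)
x = 8 (x = 2 + 6 = 8)
V(R) = (8 + R)*(R - R**2/3) (V(R) = (R - R**2/3)*(R + 8) = (R - R**2/3)*(8 + R) = (8 + R)*(R - R**2/3))
(V(2 - 1*(-6)) + 82)**2 = ((2 - 1*(-6))*(24 - (2 - 1*(-6))**2 - 5*(2 - 1*(-6)))/3 + 82)**2 = ((2 + 6)*(24 - (2 + 6)**2 - 5*(2 + 6))/3 + 82)**2 = ((1/3)*8*(24 - 1*8**2 - 5*8) + 82)**2 = ((1/3)*8*(24 - 1*64 - 40) + 82)**2 = ((1/3)*8*(24 - 64 - 40) + 82)**2 = ((1/3)*8*(-80) + 82)**2 = (-640/3 + 82)**2 = (-394/3)**2 = 155236/9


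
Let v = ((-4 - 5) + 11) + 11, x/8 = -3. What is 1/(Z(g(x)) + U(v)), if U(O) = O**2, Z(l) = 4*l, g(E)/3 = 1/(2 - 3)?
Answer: 1/157 ≈ 0.0063694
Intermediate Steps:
x = -24 (x = 8*(-3) = -24)
g(E) = -3 (g(E) = 3/(2 - 3) = 3/(-1) = 3*(-1) = -3)
v = 13 (v = (-9 + 11) + 11 = 2 + 11 = 13)
1/(Z(g(x)) + U(v)) = 1/(4*(-3) + 13**2) = 1/(-12 + 169) = 1/157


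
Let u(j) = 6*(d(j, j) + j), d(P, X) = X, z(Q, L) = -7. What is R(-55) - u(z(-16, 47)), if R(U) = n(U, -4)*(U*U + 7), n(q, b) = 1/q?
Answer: 1588/55 ≈ 28.873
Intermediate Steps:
R(U) = (7 + U²)/U (R(U) = (U*U + 7)/U = (U² + 7)/U = (7 + U²)/U)
u(j) = 12*j (u(j) = 6*(j + j) = 6*(2*j) = 12*j)
R(-55) - u(z(-16, 47)) = (-55 + 7/(-55)) - 12*(-7) = (-55 + 7*(-1/55)) - 1*(-84) = (-55 - 7/55) + 84 = -3032/55 + 84 = 1588/55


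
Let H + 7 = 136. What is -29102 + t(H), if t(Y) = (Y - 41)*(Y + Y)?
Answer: -6398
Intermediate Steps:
H = 129 (H = -7 + 136 = 129)
t(Y) = 2*Y*(-41 + Y) (t(Y) = (-41 + Y)*(2*Y) = 2*Y*(-41 + Y))
-29102 + t(H) = -29102 + 2*129*(-41 + 129) = -29102 + 2*129*88 = -29102 + 22704 = -6398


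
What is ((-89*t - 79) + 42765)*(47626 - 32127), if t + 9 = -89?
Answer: 796772592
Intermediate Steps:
t = -98 (t = -9 - 89 = -98)
((-89*t - 79) + 42765)*(47626 - 32127) = ((-89*(-98) - 79) + 42765)*(47626 - 32127) = ((8722 - 79) + 42765)*15499 = (8643 + 42765)*15499 = 51408*15499 = 796772592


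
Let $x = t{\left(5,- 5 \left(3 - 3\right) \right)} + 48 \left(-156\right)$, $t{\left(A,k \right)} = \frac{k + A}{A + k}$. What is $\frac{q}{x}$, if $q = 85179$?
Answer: $- \frac{85179}{7487} \approx -11.377$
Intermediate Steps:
$t{\left(A,k \right)} = 1$ ($t{\left(A,k \right)} = \frac{A + k}{A + k} = 1$)
$x = -7487$ ($x = 1 + 48 \left(-156\right) = 1 - 7488 = -7487$)
$\frac{q}{x} = \frac{85179}{-7487} = 85179 \left(- \frac{1}{7487}\right) = - \frac{85179}{7487}$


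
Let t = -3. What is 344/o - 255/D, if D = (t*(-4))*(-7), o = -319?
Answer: 17483/8932 ≈ 1.9573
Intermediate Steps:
D = -84 (D = -3*(-4)*(-7) = 12*(-7) = -84)
344/o - 255/D = 344/(-319) - 255/(-84) = 344*(-1/319) - 255*(-1/84) = -344/319 + 85/28 = 17483/8932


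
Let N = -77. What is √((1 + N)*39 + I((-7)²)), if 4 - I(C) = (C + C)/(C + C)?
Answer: 3*I*√329 ≈ 54.415*I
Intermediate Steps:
I(C) = 3 (I(C) = 4 - (C + C)/(C + C) = 4 - 2*C/(2*C) = 4 - 2*C*1/(2*C) = 4 - 1*1 = 4 - 1 = 3)
√((1 + N)*39 + I((-7)²)) = √((1 - 77)*39 + 3) = √(-76*39 + 3) = √(-2964 + 3) = √(-2961) = 3*I*√329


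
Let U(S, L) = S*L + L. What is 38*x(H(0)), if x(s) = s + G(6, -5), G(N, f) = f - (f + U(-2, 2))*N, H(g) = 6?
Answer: 1634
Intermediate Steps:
U(S, L) = L + L*S (U(S, L) = L*S + L = L + L*S)
G(N, f) = f - N*(-2 + f) (G(N, f) = f - (f + 2*(1 - 2))*N = f - (f + 2*(-1))*N = f - (f - 2)*N = f - (-2 + f)*N = f - N*(-2 + f))
x(s) = 37 + s (x(s) = s + (-5 + 2*6 - 1*6*(-5)) = s + (-5 + 12 + 30) = s + 37 = 37 + s)
38*x(H(0)) = 38*(37 + 6) = 38*43 = 1634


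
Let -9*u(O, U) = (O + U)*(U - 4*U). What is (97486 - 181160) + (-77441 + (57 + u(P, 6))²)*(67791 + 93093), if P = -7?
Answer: -11972427418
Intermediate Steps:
u(O, U) = U*(O + U)/3 (u(O, U) = -(O + U)*(U - 4*U)/9 = -(O + U)*(-3*U)/9 = -(-1)*U*(O + U)/3 = U*(O + U)/3)
(97486 - 181160) + (-77441 + (57 + u(P, 6))²)*(67791 + 93093) = (97486 - 181160) + (-77441 + (57 + (⅓)*6*(-7 + 6))²)*(67791 + 93093) = -83674 + (-77441 + (57 + (⅓)*6*(-1))²)*160884 = -83674 + (-77441 + (57 - 2)²)*160884 = -83674 + (-77441 + 55²)*160884 = -83674 + (-77441 + 3025)*160884 = -83674 - 74416*160884 = -83674 - 11972343744 = -11972427418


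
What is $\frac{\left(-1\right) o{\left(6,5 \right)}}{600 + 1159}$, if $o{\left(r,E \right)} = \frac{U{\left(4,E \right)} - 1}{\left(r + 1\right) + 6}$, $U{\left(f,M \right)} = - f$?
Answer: $\frac{5}{22867} \approx 0.00021866$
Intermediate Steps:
$o{\left(r,E \right)} = - \frac{5}{7 + r}$ ($o{\left(r,E \right)} = \frac{\left(-1\right) 4 - 1}{\left(r + 1\right) + 6} = \frac{-4 - 1}{\left(1 + r\right) + 6} = - \frac{5}{7 + r}$)
$\frac{\left(-1\right) o{\left(6,5 \right)}}{600 + 1159} = \frac{\left(-1\right) \left(- \frac{5}{7 + 6}\right)}{600 + 1159} = \frac{\left(-1\right) \left(- \frac{5}{13}\right)}{1759} = - \frac{-5}{13} \cdot \frac{1}{1759} = \left(-1\right) \left(- \frac{5}{13}\right) \frac{1}{1759} = \frac{5}{13} \cdot \frac{1}{1759} = \frac{5}{22867}$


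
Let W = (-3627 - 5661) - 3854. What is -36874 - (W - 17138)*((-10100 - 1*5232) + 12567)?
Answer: -83761074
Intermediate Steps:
W = -13142 (W = -9288 - 3854 = -13142)
-36874 - (W - 17138)*((-10100 - 1*5232) + 12567) = -36874 - (-13142 - 17138)*((-10100 - 1*5232) + 12567) = -36874 - (-30280)*((-10100 - 5232) + 12567) = -36874 - (-30280)*(-15332 + 12567) = -36874 - (-30280)*(-2765) = -36874 - 1*83724200 = -36874 - 83724200 = -83761074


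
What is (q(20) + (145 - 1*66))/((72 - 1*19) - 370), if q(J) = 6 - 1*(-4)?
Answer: -89/317 ≈ -0.28076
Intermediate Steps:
q(J) = 10 (q(J) = 6 + 4 = 10)
(q(20) + (145 - 1*66))/((72 - 1*19) - 370) = (10 + (145 - 1*66))/((72 - 1*19) - 370) = (10 + (145 - 66))/((72 - 19) - 370) = (10 + 79)/(53 - 370) = 89/(-317) = 89*(-1/317) = -89/317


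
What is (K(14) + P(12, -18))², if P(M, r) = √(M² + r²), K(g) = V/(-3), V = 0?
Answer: 468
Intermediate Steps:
K(g) = 0 (K(g) = 0/(-3) = 0*(-⅓) = 0)
(K(14) + P(12, -18))² = (0 + √(12² + (-18)²))² = (0 + √(144 + 324))² = (0 + √468)² = (0 + 6*√13)² = (6*√13)² = 468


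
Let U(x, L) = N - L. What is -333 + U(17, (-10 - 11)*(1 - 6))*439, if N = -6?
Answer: -49062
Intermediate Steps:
U(x, L) = -6 - L
-333 + U(17, (-10 - 11)*(1 - 6))*439 = -333 + (-6 - (-10 - 11)*(1 - 6))*439 = -333 + (-6 - (-21)*(-5))*439 = -333 + (-6 - 1*105)*439 = -333 + (-6 - 105)*439 = -333 - 111*439 = -333 - 48729 = -49062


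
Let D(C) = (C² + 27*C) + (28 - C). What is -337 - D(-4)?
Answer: -277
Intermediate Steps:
D(C) = 28 + C² + 26*C
-337 - D(-4) = -337 - (28 + (-4)² + 26*(-4)) = -337 - (28 + 16 - 104) = -337 - 1*(-60) = -337 + 60 = -277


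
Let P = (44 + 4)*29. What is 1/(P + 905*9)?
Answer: 1/9537 ≈ 0.00010485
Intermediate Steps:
P = 1392 (P = 48*29 = 1392)
1/(P + 905*9) = 1/(1392 + 905*9) = 1/(1392 + 8145) = 1/9537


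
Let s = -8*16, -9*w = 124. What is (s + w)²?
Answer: 1628176/81 ≈ 20101.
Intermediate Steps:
w = -124/9 (w = -⅑*124 = -124/9 ≈ -13.778)
s = -128
(s + w)² = (-128 - 124/9)² = (-1276/9)² = 1628176/81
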